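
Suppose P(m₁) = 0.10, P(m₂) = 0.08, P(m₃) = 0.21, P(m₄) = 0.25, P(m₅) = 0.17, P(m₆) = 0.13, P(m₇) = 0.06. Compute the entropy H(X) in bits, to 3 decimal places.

2.657 bits

H = −Σ pᵢ log₂ pᵢ.
−0.10·log₂(0.10) = 0.3322
−0.08·log₂(0.08) = 0.2915
−0.21·log₂(0.21) = 0.4728
−0.25·log₂(0.25) = 0.5000
−0.17·log₂(0.17) = 0.4346
−0.13·log₂(0.13) = 0.3826
−0.06·log₂(0.06) = 0.2435
Sum ≈ 2.6573 → 2.657 bits.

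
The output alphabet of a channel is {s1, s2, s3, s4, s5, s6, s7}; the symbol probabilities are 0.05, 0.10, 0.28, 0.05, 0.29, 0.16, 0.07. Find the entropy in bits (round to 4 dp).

H = −Σ pᵢ log₂ pᵢ.
−0.05·log₂(0.05) = 0.2161
−0.10·log₂(0.10) = 0.3322
−0.28·log₂(0.28) = 0.5142
−0.05·log₂(0.05) = 0.2161
−0.29·log₂(0.29) = 0.5179
−0.16·log₂(0.16) = 0.4230
−0.07·log₂(0.07) = 0.2686
Sum ≈ 2.4881 → 2.4881 bits.

2.4881 bits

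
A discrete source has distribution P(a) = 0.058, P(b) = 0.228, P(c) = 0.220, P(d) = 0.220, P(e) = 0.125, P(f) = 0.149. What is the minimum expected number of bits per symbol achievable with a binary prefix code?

2.515 bits/symbol

Repeatedly combine the two least-probable nodes; the expected code length is the sum of the merged weights.
merge 29/500 + 1/8 → 183/1000
merge 149/1000 + 183/1000 → 83/250
merge 11/50 + 11/50 → 11/25
merge 57/250 + 83/250 → 14/25
merge 11/25 + 14/25 → 1
L = 183/1000 + 83/250 + 11/25 + 14/25 + 1 = 503/200 = 2.515 bits/symbol.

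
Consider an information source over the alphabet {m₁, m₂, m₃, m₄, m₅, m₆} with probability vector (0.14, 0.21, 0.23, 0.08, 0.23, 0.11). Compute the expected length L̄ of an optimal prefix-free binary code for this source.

2.52 bits/symbol

Repeatedly combine the two least-probable nodes; the expected code length is the sum of the merged weights.
merge 2/25 + 11/100 → 19/100
merge 7/50 + 19/100 → 33/100
merge 21/100 + 23/100 → 11/25
merge 23/100 + 33/100 → 14/25
merge 11/25 + 14/25 → 1
L = 19/100 + 33/100 + 11/25 + 14/25 + 1 = 63/25 = 2.52 bits/symbol.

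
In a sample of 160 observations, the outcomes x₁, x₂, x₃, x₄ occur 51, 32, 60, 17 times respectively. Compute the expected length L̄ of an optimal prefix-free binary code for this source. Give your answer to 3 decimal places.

Probabilities are the counts divided by 160.
Repeatedly combine the two least-probable nodes; the expected code length is the sum of the merged weights.
merge 17/160 + 1/5 → 49/160
merge 49/160 + 51/160 → 5/8
merge 3/8 + 5/8 → 1
L = 49/160 + 5/8 + 1 = 309/160 ≈ 1.931 bits/symbol.

1.931 bits/symbol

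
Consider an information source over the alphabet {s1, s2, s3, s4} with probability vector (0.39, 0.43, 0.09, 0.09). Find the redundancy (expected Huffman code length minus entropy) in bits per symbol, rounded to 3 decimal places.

0.071 bits

Entropy H = −Σ p log₂ p ≈ 1.6787 bits.
Huffman merges: 9/100+9/100→9/50; 9/50+39/100→57/100; 43/100+57/100→1. L = 7/4 ≈ 1.7500.
L − H = 1.7500 − 1.6787 = 0.071 bits.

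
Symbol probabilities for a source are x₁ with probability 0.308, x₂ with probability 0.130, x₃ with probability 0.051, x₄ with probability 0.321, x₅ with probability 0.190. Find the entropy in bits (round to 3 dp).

2.106 bits

H = −Σ pᵢ log₂ pᵢ.
−0.308·log₂(0.308) = 0.5233
−0.130·log₂(0.130) = 0.3826
−0.051·log₂(0.051) = 0.2190
−0.321·log₂(0.321) = 0.5262
−0.190·log₂(0.190) = 0.4552
Sum ≈ 2.1064 → 2.106 bits.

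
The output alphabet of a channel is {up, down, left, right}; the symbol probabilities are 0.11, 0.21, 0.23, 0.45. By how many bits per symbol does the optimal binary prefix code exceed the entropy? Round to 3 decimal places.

0.041 bits

Entropy H = −Σ p log₂ p ≈ 1.8292 bits.
Huffman merges: 11/100+21/100→8/25; 23/100+8/25→11/20; 9/20+11/20→1. L = 187/100 ≈ 1.8700.
L − H = 1.8700 − 1.8292 = 0.041 bits.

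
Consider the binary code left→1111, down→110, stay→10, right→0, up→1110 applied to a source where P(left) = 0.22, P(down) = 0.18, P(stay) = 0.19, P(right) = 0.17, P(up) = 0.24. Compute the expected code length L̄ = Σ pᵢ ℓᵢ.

L̄ = Σ pᵢ·ℓᵢ = 0.22·4 + 0.18·3 + 0.19·2 + 0.17·1 + 0.24·4 = 2.93 bits/symbol.

2.93 bits/symbol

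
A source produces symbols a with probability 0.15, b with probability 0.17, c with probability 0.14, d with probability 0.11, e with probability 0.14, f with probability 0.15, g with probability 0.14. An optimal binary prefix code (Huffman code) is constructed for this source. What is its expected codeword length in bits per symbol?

Repeatedly combine the two least-probable nodes; the expected code length is the sum of the merged weights.
merge 11/100 + 7/50 → 1/4
merge 7/50 + 7/50 → 7/25
merge 3/20 + 3/20 → 3/10
merge 17/100 + 1/4 → 21/50
merge 7/25 + 3/10 → 29/50
merge 21/50 + 29/50 → 1
L = 1/4 + 7/25 + 3/10 + 21/50 + 29/50 + 1 = 283/100 = 2.83 bits/symbol.

2.83 bits/symbol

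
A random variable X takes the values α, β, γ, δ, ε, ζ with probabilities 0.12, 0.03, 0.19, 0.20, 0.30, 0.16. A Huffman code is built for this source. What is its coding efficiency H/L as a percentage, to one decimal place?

96.9%

Entropy H = −Σ p log₂ p ≈ 2.3826 bits.
Huffman merges: 3/100+3/25→3/20; 3/20+4/25→31/100; 19/100+1/5→39/100; 3/10+31/100→61/100; 39/100+61/100→1. L = 123/50 ≈ 2.4600.
Efficiency = H/L = 2.3826/2.4600 = 96.9%.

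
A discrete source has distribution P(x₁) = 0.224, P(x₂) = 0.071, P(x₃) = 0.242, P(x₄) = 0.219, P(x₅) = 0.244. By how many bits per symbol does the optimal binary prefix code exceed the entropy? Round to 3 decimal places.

Entropy H = −Σ p log₂ p ≈ 2.2262 bits.
Huffman merges: 71/1000+219/1000→29/100; 28/125+121/500→233/500; 61/250+29/100→267/500; 233/500+267/500→1. L = 229/100 ≈ 2.2900.
L − H = 2.2900 − 2.2262 = 0.064 bits.

0.064 bits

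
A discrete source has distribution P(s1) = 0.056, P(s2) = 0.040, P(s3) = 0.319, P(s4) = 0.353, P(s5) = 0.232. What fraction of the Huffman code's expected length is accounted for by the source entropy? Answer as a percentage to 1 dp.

Entropy H = −Σ p log₂ p ≈ 1.9638 bits.
Huffman merges: 1/25+7/125→12/125; 12/125+29/125→41/125; 319/1000+41/125→647/1000; 353/1000+647/1000→1. L = 2071/1000 ≈ 2.0710.
Efficiency = H/L = 1.9638/2.0710 = 94.8%.

94.8%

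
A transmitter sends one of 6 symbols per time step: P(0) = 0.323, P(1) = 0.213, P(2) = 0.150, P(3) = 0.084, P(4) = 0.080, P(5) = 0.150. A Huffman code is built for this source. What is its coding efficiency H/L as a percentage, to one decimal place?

98.0%

Entropy H = −Σ p log₂ p ≈ 2.4146 bits.
Huffman merges: 2/25+21/250→41/250; 3/20+3/20→3/10; 41/250+213/1000→377/1000; 3/10+323/1000→623/1000; 377/1000+623/1000→1. L = 308/125 ≈ 2.4640.
Efficiency = H/L = 2.4146/2.4640 = 98.0%.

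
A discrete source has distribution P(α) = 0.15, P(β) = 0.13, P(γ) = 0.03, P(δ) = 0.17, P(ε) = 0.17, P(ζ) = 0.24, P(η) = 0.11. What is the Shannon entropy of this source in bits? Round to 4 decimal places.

H = −Σ pᵢ log₂ pᵢ.
−0.15·log₂(0.15) = 0.4105
−0.13·log₂(0.13) = 0.3826
−0.03·log₂(0.03) = 0.1518
−0.17·log₂(0.17) = 0.4346
−0.17·log₂(0.17) = 0.4346
−0.24·log₂(0.24) = 0.4941
−0.11·log₂(0.11) = 0.3503
Sum ≈ 2.6586 → 2.6586 bits.

2.6586 bits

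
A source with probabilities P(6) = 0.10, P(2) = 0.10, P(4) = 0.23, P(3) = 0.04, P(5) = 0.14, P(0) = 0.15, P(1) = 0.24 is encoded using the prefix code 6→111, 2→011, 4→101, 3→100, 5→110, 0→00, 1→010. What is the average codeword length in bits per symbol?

L̄ = Σ pᵢ·ℓᵢ = 0.10·3 + 0.10·3 + 0.23·3 + 0.04·3 + 0.14·3 + 0.15·2 + 0.24·3 = 2.85 bits/symbol.

2.85 bits/symbol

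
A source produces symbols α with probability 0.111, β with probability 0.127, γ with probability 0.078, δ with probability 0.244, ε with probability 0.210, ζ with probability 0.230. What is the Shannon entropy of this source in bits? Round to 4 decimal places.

H = −Σ pᵢ log₂ pᵢ.
−0.111·log₂(0.111) = 0.3520
−0.127·log₂(0.127) = 0.3781
−0.078·log₂(0.078) = 0.2871
−0.244·log₂(0.244) = 0.4966
−0.210·log₂(0.210) = 0.4728
−0.230·log₂(0.230) = 0.4877
Sum ≈ 2.4742 → 2.4742 bits.

2.4742 bits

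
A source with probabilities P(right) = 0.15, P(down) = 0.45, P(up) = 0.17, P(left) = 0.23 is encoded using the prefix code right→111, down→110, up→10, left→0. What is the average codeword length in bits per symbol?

L̄ = Σ pᵢ·ℓᵢ = 0.15·3 + 0.45·3 + 0.17·2 + 0.23·1 = 2.37 bits/symbol.

2.37 bits/symbol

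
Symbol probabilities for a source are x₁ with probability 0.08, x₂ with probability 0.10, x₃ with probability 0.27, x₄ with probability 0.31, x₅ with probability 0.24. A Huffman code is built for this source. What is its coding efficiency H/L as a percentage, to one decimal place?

98.7%

Entropy H = −Σ p log₂ p ≈ 2.1517 bits.
Huffman merges: 2/25+1/10→9/50; 9/50+6/25→21/50; 27/100+31/100→29/50; 21/50+29/50→1. L = 109/50 ≈ 2.1800.
Efficiency = H/L = 2.1517/2.1800 = 98.7%.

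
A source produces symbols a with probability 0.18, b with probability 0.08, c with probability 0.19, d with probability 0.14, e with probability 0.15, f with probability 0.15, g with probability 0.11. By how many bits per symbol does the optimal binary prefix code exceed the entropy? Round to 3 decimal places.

0.049 bits

Entropy H = −Σ p log₂ p ≈ 2.7605 bits.
Huffman merges: 2/25+11/100→19/100; 7/50+3/20→29/100; 3/20+9/50→33/100; 19/100+19/100→19/50; 29/100+33/100→31/50; 19/50+31/50→1. L = 281/100 ≈ 2.8100.
L − H = 2.8100 − 2.7605 = 0.049 bits.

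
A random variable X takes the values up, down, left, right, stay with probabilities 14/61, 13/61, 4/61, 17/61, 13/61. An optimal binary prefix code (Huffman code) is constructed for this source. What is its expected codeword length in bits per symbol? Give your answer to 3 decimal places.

Repeatedly combine the two least-probable nodes; the expected code length is the sum of the merged weights.
merge 4/61 + 13/61 → 17/61
merge 13/61 + 14/61 → 27/61
merge 17/61 + 17/61 → 34/61
merge 27/61 + 34/61 → 1
L = 17/61 + 27/61 + 34/61 + 1 = 139/61 ≈ 2.279 bits/symbol.

2.279 bits/symbol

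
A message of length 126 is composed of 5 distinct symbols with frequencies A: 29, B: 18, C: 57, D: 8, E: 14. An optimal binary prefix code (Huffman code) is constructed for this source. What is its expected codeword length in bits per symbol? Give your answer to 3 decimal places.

Probabilities are the counts divided by 126.
Repeatedly combine the two least-probable nodes; the expected code length is the sum of the merged weights.
merge 4/63 + 1/9 → 11/63
merge 1/7 + 11/63 → 20/63
merge 29/126 + 20/63 → 23/42
merge 19/42 + 23/42 → 1
L = 11/63 + 20/63 + 23/42 + 1 = 257/126 ≈ 2.040 bits/symbol.

2.040 bits/symbol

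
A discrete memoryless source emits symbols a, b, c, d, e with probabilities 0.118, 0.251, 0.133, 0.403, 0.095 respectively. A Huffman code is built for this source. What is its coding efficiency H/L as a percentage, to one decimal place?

Entropy H = −Σ p log₂ p ≈ 2.1025 bits.
Huffman merges: 19/200+59/500→213/1000; 133/1000+213/1000→173/500; 251/1000+173/500→597/1000; 403/1000+597/1000→1. L = 539/250 ≈ 2.1560.
Efficiency = H/L = 2.1025/2.1560 = 97.5%.

97.5%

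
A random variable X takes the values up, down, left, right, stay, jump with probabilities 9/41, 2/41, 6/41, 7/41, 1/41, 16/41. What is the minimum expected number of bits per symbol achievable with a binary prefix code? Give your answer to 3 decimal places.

2.293 bits/symbol

Repeatedly combine the two least-probable nodes; the expected code length is the sum of the merged weights.
merge 1/41 + 2/41 → 3/41
merge 3/41 + 6/41 → 9/41
merge 7/41 + 9/41 → 16/41
merge 9/41 + 16/41 → 25/41
merge 16/41 + 25/41 → 1
L = 3/41 + 9/41 + 16/41 + 25/41 + 1 = 94/41 ≈ 2.293 bits/symbol.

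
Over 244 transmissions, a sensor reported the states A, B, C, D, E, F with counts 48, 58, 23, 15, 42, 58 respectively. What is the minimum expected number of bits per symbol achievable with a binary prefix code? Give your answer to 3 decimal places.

2.484 bits/symbol

Probabilities are the counts divided by 244.
Repeatedly combine the two least-probable nodes; the expected code length is the sum of the merged weights.
merge 15/244 + 23/244 → 19/122
merge 19/122 + 21/122 → 20/61
merge 12/61 + 29/122 → 53/122
merge 29/122 + 20/61 → 69/122
merge 53/122 + 69/122 → 1
L = 19/122 + 20/61 + 53/122 + 69/122 + 1 = 303/122 ≈ 2.484 bits/symbol.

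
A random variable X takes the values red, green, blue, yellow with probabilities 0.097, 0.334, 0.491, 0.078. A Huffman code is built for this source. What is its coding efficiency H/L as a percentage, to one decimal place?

97.7%

Entropy H = −Σ p log₂ p ≈ 1.6458 bits.
Huffman merges: 39/500+97/1000→7/40; 7/40+167/500→509/1000; 491/1000+509/1000→1. L = 421/250 ≈ 1.6840.
Efficiency = H/L = 1.6458/1.6840 = 97.7%.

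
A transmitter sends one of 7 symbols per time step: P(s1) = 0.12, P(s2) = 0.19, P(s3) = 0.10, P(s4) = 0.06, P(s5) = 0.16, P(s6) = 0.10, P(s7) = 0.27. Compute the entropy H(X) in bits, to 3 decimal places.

H = −Σ pᵢ log₂ pᵢ.
−0.12·log₂(0.12) = 0.3671
−0.19·log₂(0.19) = 0.4552
−0.10·log₂(0.10) = 0.3322
−0.06·log₂(0.06) = 0.2435
−0.16·log₂(0.16) = 0.4230
−0.10·log₂(0.10) = 0.3322
−0.27·log₂(0.27) = 0.5100
Sum ≈ 2.6633 → 2.663 bits.

2.663 bits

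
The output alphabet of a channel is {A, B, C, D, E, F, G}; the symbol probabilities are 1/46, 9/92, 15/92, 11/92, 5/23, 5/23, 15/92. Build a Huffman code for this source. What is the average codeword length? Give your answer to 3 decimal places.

Repeatedly combine the two least-probable nodes; the expected code length is the sum of the merged weights.
merge 1/46 + 9/92 → 11/92
merge 11/92 + 11/92 → 11/46
merge 15/92 + 15/92 → 15/46
merge 5/23 + 5/23 → 10/23
merge 11/46 + 15/46 → 13/23
merge 10/23 + 13/23 → 1
L = 11/92 + 11/46 + 15/46 + 10/23 + 13/23 + 1 = 247/92 ≈ 2.685 bits/symbol.

2.685 bits/symbol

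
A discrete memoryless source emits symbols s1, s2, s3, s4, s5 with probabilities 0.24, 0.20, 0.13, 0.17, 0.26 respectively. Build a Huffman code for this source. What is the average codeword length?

Repeatedly combine the two least-probable nodes; the expected code length is the sum of the merged weights.
merge 13/100 + 17/100 → 3/10
merge 1/5 + 6/25 → 11/25
merge 13/50 + 3/10 → 14/25
merge 11/25 + 14/25 → 1
L = 3/10 + 11/25 + 14/25 + 1 = 23/10 = 2.3 bits/symbol.

2.3 bits/symbol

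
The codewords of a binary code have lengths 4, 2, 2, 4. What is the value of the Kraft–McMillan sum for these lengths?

0.625

With common denominator 2^4 = 16: Σ 2^(−ℓᵢ) = 1/16 + 4/16 + 4/16 + 1/16 = 10/16 = 0.625.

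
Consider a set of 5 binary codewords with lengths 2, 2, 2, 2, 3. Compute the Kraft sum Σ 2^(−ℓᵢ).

With common denominator 2^3 = 8: Σ 2^(−ℓᵢ) = 2/8 + 2/8 + 2/8 + 2/8 + 1/8 = 9/8 = 1.125.

1.125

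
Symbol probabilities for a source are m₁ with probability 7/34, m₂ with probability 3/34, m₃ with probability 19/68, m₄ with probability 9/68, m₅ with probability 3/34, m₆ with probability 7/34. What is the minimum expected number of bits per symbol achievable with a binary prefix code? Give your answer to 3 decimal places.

2.485 bits/symbol

Repeatedly combine the two least-probable nodes; the expected code length is the sum of the merged weights.
merge 3/34 + 3/34 → 3/17
merge 9/68 + 3/17 → 21/68
merge 7/34 + 7/34 → 7/17
merge 19/68 + 21/68 → 10/17
merge 7/17 + 10/17 → 1
L = 3/17 + 21/68 + 7/17 + 10/17 + 1 = 169/68 ≈ 2.485 bits/symbol.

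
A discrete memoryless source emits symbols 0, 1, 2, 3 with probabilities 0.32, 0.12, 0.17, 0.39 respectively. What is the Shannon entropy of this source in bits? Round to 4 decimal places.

H = −Σ pᵢ log₂ pᵢ.
−0.32·log₂(0.32) = 0.5260
−0.12·log₂(0.12) = 0.3671
−0.17·log₂(0.17) = 0.4346
−0.39·log₂(0.39) = 0.5298
Sum ≈ 1.8575 → 1.8575 bits.

1.8575 bits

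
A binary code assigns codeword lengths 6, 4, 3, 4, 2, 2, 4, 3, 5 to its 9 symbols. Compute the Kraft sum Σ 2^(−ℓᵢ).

With common denominator 2^6 = 64: Σ 2^(−ℓᵢ) = 1/64 + 4/64 + 8/64 + 4/64 + 16/64 + 16/64 + 4/64 + 8/64 + 2/64 = 63/64 = 0.984375.

0.984375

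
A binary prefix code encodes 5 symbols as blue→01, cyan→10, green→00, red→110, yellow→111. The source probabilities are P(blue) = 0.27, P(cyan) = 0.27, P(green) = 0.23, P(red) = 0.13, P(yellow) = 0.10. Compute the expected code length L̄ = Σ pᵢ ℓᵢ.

2.23 bits/symbol

L̄ = Σ pᵢ·ℓᵢ = 0.27·2 + 0.27·2 + 0.23·2 + 0.13·3 + 0.10·3 = 2.23 bits/symbol.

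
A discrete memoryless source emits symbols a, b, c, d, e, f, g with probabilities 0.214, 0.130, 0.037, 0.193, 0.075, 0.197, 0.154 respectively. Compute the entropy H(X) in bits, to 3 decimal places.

2.650 bits

H = −Σ pᵢ log₂ pᵢ.
−0.214·log₂(0.214) = 0.4760
−0.130·log₂(0.130) = 0.3826
−0.037·log₂(0.037) = 0.1760
−0.193·log₂(0.193) = 0.4581
−0.075·log₂(0.075) = 0.2803
−0.197·log₂(0.197) = 0.4617
−0.154·log₂(0.154) = 0.4156
Sum ≈ 2.6503 → 2.650 bits.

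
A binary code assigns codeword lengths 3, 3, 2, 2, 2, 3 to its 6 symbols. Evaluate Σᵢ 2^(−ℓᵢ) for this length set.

1.125

With common denominator 2^3 = 8: Σ 2^(−ℓᵢ) = 1/8 + 1/8 + 2/8 + 2/8 + 2/8 + 1/8 = 9/8 = 1.125.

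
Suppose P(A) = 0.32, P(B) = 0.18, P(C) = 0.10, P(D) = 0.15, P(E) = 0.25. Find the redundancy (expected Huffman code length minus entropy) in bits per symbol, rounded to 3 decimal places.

Entropy H = −Σ p log₂ p ≈ 2.2141 bits.
Huffman merges: 1/10+3/20→1/4; 9/50+1/4→43/100; 1/4+8/25→57/100; 43/100+57/100→1. L = 9/4 ≈ 2.2500.
L − H = 2.2500 − 2.2141 = 0.036 bits.

0.036 bits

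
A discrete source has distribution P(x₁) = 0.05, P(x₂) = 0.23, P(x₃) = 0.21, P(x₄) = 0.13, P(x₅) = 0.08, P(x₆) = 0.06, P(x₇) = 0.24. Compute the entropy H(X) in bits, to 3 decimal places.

2.588 bits

H = −Σ pᵢ log₂ pᵢ.
−0.05·log₂(0.05) = 0.2161
−0.23·log₂(0.23) = 0.4877
−0.21·log₂(0.21) = 0.4728
−0.13·log₂(0.13) = 0.3826
−0.08·log₂(0.08) = 0.2915
−0.06·log₂(0.06) = 0.2435
−0.24·log₂(0.24) = 0.4941
Sum ≈ 2.5884 → 2.588 bits.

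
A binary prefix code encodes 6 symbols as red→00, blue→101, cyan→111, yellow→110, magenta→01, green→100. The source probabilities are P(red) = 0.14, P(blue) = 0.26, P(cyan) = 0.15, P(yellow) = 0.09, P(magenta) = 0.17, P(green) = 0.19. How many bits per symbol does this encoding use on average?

L̄ = Σ pᵢ·ℓᵢ = 0.14·2 + 0.26·3 + 0.15·3 + 0.09·3 + 0.17·2 + 0.19·3 = 2.69 bits/symbol.

2.69 bits/symbol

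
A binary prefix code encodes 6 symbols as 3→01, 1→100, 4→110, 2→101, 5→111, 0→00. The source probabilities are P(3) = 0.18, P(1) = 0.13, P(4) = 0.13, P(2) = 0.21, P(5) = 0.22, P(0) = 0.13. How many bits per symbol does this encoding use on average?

L̄ = Σ pᵢ·ℓᵢ = 0.18·2 + 0.13·3 + 0.13·3 + 0.21·3 + 0.22·3 + 0.13·2 = 2.69 bits/symbol.

2.69 bits/symbol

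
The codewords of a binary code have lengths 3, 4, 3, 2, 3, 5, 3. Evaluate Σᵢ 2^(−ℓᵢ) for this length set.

0.84375

With common denominator 2^5 = 32: Σ 2^(−ℓᵢ) = 4/32 + 2/32 + 4/32 + 8/32 + 4/32 + 1/32 + 4/32 = 27/32 = 0.84375.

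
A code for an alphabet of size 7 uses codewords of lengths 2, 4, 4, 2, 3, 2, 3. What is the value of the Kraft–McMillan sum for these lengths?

1.125

With common denominator 2^4 = 16: Σ 2^(−ℓᵢ) = 4/16 + 1/16 + 1/16 + 4/16 + 2/16 + 4/16 + 2/16 = 18/16 = 1.125.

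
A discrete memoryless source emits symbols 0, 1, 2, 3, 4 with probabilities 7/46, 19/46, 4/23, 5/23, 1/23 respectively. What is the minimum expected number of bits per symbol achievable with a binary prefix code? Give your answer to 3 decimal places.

Repeatedly combine the two least-probable nodes; the expected code length is the sum of the merged weights.
merge 1/23 + 7/46 → 9/46
merge 4/23 + 9/46 → 17/46
merge 5/23 + 17/46 → 27/46
merge 19/46 + 27/46 → 1
L = 9/46 + 17/46 + 27/46 + 1 = 99/46 ≈ 2.152 bits/symbol.

2.152 bits/symbol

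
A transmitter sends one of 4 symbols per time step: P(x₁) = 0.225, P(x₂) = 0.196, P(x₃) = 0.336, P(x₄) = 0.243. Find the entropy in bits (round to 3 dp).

H = −Σ pᵢ log₂ pᵢ.
−0.225·log₂(0.225) = 0.4842
−0.196·log₂(0.196) = 0.4608
−0.336·log₂(0.336) = 0.5287
−0.243·log₂(0.243) = 0.4960
Sum ≈ 1.9697 → 1.970 bits.

1.970 bits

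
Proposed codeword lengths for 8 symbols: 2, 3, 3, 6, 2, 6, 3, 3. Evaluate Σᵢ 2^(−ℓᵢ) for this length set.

With common denominator 2^6 = 64: Σ 2^(−ℓᵢ) = 16/64 + 8/64 + 8/64 + 1/64 + 16/64 + 1/64 + 8/64 + 8/64 = 66/64 = 1.03125.

1.03125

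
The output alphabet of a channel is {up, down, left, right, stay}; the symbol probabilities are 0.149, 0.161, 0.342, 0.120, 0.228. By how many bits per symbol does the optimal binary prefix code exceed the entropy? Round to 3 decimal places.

0.053 bits

Entropy H = −Σ p log₂ p ≈ 2.2162 bits.
Huffman merges: 3/25+149/1000→269/1000; 161/1000+57/250→389/1000; 269/1000+171/500→611/1000; 389/1000+611/1000→1. L = 2269/1000 ≈ 2.2690.
L − H = 2.2690 − 2.2162 = 0.053 bits.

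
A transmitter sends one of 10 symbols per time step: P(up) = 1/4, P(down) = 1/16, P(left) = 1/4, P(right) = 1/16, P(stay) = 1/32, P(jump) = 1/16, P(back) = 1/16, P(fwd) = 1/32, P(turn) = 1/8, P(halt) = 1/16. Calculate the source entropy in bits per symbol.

Each probability is a power of 1/2, so log₂(1/p) is an integer.
H = Σ p·log₂(1/p) = 1/4·2 + 1/16·4 + 1/4·2 + 1/16·4 + 1/32·5 + 1/16·4 + 1/16·4 + 1/32·5 + 1/8·3 + 1/16·4 = 2.9375 bits.

2.9375 bits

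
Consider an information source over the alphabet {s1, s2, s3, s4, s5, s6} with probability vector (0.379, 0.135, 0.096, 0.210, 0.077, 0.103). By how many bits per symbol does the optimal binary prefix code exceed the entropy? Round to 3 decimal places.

0.071 bits

Entropy H = −Σ p log₂ p ≈ 2.3405 bits.
Huffman merges: 77/1000+12/125→173/1000; 103/1000+27/200→119/500; 173/1000+21/100→383/1000; 119/500+379/1000→617/1000; 383/1000+617/1000→1. L = 2411/1000 ≈ 2.4110.
L − H = 2.4110 − 2.3405 = 0.071 bits.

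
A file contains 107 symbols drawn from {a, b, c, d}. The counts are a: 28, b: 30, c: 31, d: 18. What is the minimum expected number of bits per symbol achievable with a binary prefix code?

2 bits/symbol

Probabilities are the counts divided by 107.
Repeatedly combine the two least-probable nodes; the expected code length is the sum of the merged weights.
merge 18/107 + 28/107 → 46/107
merge 30/107 + 31/107 → 61/107
merge 46/107 + 61/107 → 1
L = 46/107 + 61/107 + 1 = 2 bits/symbol.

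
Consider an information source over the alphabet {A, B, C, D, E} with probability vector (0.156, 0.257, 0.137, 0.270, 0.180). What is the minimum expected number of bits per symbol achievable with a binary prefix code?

Repeatedly combine the two least-probable nodes; the expected code length is the sum of the merged weights.
merge 137/1000 + 39/250 → 293/1000
merge 9/50 + 257/1000 → 437/1000
merge 27/100 + 293/1000 → 563/1000
merge 437/1000 + 563/1000 → 1
L = 293/1000 + 437/1000 + 563/1000 + 1 = 2293/1000 = 2.293 bits/symbol.

2.293 bits/symbol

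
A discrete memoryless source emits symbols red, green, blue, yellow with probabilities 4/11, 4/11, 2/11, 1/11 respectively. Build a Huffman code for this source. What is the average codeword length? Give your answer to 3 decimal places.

Repeatedly combine the two least-probable nodes; the expected code length is the sum of the merged weights.
merge 1/11 + 2/11 → 3/11
merge 3/11 + 4/11 → 7/11
merge 4/11 + 7/11 → 1
L = 3/11 + 7/11 + 1 = 21/11 ≈ 1.909 bits/symbol.

1.909 bits/symbol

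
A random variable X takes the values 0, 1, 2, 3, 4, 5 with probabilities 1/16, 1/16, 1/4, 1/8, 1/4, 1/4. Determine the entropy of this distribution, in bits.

2.375 bits

Each probability is a power of 1/2, so log₂(1/p) is an integer.
H = Σ p·log₂(1/p) = 1/16·4 + 1/16·4 + 1/4·2 + 1/8·3 + 1/4·2 + 1/4·2 = 2.375 bits.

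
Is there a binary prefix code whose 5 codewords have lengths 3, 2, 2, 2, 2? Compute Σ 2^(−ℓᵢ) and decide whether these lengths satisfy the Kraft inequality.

1.125; no

With common denominator 2^3 = 8: Σ 2^(−ℓᵢ) = 1/8 + 2/8 + 2/8 + 2/8 + 2/8 = 9/8 = 1.125.
Kraft's inequality requires Σ ≤ 1; here Σ = 1.125 > 1, so no such prefix code exists.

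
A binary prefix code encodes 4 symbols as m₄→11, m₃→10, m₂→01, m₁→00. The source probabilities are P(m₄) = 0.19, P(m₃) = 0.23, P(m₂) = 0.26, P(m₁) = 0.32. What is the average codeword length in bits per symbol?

L̄ = Σ pᵢ·ℓᵢ = 0.19·2 + 0.23·2 + 0.26·2 + 0.32·2 = 2 bits/symbol.

2 bits/symbol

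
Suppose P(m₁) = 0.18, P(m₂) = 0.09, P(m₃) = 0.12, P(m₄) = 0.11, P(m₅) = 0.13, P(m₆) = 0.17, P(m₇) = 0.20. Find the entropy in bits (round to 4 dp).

H = −Σ pᵢ log₂ pᵢ.
−0.18·log₂(0.18) = 0.4453
−0.09·log₂(0.09) = 0.3127
−0.12·log₂(0.12) = 0.3671
−0.11·log₂(0.11) = 0.3503
−0.13·log₂(0.13) = 0.3826
−0.17·log₂(0.17) = 0.4346
−0.20·log₂(0.20) = 0.4644
Sum ≈ 2.7569 → 2.7569 bits.

2.7569 bits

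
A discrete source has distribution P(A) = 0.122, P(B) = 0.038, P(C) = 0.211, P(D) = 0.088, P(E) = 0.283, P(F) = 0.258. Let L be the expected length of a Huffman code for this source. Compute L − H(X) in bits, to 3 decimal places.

Entropy H = −Σ p log₂ p ≈ 2.3514 bits.
Huffman merges: 19/500+11/125→63/500; 61/500+63/500→31/125; 211/1000+31/125→459/1000; 129/500+283/1000→541/1000; 459/1000+541/1000→1. L = 1187/500 ≈ 2.3740.
L − H = 2.3740 − 2.3514 = 0.023 bits.

0.023 bits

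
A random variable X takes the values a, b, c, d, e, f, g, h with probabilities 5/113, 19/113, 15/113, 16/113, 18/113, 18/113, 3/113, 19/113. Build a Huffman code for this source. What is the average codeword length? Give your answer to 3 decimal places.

2.903 bits/symbol

Repeatedly combine the two least-probable nodes; the expected code length is the sum of the merged weights.
merge 3/113 + 5/113 → 8/113
merge 8/113 + 15/113 → 23/113
merge 16/113 + 18/113 → 34/113
merge 18/113 + 19/113 → 37/113
merge 19/113 + 23/113 → 42/113
merge 34/113 + 37/113 → 71/113
merge 42/113 + 71/113 → 1
L = 8/113 + 23/113 + 34/113 + 37/113 + 42/113 + 71/113 + 1 = 328/113 ≈ 2.903 bits/symbol.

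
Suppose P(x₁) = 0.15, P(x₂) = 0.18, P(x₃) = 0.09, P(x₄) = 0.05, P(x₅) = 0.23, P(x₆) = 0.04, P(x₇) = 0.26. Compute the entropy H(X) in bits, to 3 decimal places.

H = −Σ pᵢ log₂ pᵢ.
−0.15·log₂(0.15) = 0.4105
−0.18·log₂(0.18) = 0.4453
−0.09·log₂(0.09) = 0.3127
−0.05·log₂(0.05) = 0.2161
−0.23·log₂(0.23) = 0.4877
−0.04·log₂(0.04) = 0.1858
−0.26·log₂(0.26) = 0.5053
Sum ≈ 2.5633 → 2.563 bits.

2.563 bits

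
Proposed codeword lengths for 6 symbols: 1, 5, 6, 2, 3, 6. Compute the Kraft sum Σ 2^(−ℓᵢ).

0.9375

With common denominator 2^6 = 64: Σ 2^(−ℓᵢ) = 32/64 + 2/64 + 1/64 + 16/64 + 8/64 + 1/64 = 60/64 = 0.9375.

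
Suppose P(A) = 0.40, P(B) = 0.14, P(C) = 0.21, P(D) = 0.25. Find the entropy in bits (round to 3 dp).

H = −Σ pᵢ log₂ pᵢ.
−0.40·log₂(0.40) = 0.5288
−0.14·log₂(0.14) = 0.3971
−0.21·log₂(0.21) = 0.4728
−0.25·log₂(0.25) = 0.5000
Sum ≈ 1.8987 → 1.899 bits.

1.899 bits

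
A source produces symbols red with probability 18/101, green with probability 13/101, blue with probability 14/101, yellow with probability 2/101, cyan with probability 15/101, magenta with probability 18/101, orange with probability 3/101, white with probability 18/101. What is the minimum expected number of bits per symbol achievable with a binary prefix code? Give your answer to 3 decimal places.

Repeatedly combine the two least-probable nodes; the expected code length is the sum of the merged weights.
merge 2/101 + 3/101 → 5/101
merge 5/101 + 13/101 → 18/101
merge 14/101 + 15/101 → 29/101
merge 18/101 + 18/101 → 36/101
merge 18/101 + 18/101 → 36/101
merge 29/101 + 36/101 → 65/101
merge 36/101 + 65/101 → 1
L = 5/101 + 18/101 + 29/101 + 36/101 + 36/101 + 65/101 + 1 = 290/101 ≈ 2.871 bits/symbol.

2.871 bits/symbol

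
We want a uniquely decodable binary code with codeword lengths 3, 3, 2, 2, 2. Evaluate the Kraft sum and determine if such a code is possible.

With common denominator 2^3 = 8: Σ 2^(−ℓᵢ) = 1/8 + 1/8 + 2/8 + 2/8 + 2/8 = 8/8 = 1.
Kraft's inequality requires Σ ≤ 1; here Σ = 1 ≤ 1, so such a prefix code exists.

1; yes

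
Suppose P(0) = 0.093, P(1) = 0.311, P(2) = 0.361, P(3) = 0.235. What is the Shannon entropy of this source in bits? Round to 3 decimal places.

H = −Σ pᵢ log₂ pᵢ.
−0.093·log₂(0.093) = 0.3187
−0.311·log₂(0.311) = 0.5240
−0.361·log₂(0.361) = 0.5306
−0.235·log₂(0.235) = 0.4910
Sum ≈ 1.8643 → 1.864 bits.

1.864 bits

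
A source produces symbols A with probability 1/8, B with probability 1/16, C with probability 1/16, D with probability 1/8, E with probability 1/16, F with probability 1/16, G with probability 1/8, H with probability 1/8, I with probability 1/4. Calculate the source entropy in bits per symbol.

Each probability is a power of 1/2, so log₂(1/p) is an integer.
H = Σ p·log₂(1/p) = 1/8·3 + 1/16·4 + 1/16·4 + 1/8·3 + 1/16·4 + 1/16·4 + 1/8·3 + 1/8·3 + 1/4·2 = 3 bits.

3 bits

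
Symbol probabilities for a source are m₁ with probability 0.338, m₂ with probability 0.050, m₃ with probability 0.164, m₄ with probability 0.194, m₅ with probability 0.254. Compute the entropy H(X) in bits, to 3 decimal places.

2.134 bits

H = −Σ pᵢ log₂ pᵢ.
−0.338·log₂(0.338) = 0.5289
−0.050·log₂(0.050) = 0.2161
−0.164·log₂(0.164) = 0.4278
−0.194·log₂(0.194) = 0.4590
−0.254·log₂(0.254) = 0.5022
Sum ≈ 2.1339 → 2.134 bits.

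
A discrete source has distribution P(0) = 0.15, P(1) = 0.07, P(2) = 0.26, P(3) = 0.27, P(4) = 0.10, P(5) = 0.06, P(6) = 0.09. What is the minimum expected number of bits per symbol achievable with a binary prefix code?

Repeatedly combine the two least-probable nodes; the expected code length is the sum of the merged weights.
merge 3/50 + 7/100 → 13/100
merge 9/100 + 1/10 → 19/100
merge 13/100 + 3/20 → 7/25
merge 19/100 + 13/50 → 9/20
merge 27/100 + 7/25 → 11/20
merge 9/20 + 11/20 → 1
L = 13/100 + 19/100 + 7/25 + 9/20 + 11/20 + 1 = 13/5 = 2.6 bits/symbol.

2.6 bits/symbol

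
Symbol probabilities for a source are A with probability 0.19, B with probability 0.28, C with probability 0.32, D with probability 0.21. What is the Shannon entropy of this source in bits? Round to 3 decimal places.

H = −Σ pᵢ log₂ pᵢ.
−0.19·log₂(0.19) = 0.4552
−0.28·log₂(0.28) = 0.5142
−0.32·log₂(0.32) = 0.5260
−0.21·log₂(0.21) = 0.4728
Sum ≈ 1.9683 → 1.968 bits.

1.968 bits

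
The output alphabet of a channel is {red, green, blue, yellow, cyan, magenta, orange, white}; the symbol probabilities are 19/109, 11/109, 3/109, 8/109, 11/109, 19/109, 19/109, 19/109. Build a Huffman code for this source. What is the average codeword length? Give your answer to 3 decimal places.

Repeatedly combine the two least-probable nodes; the expected code length is the sum of the merged weights.
merge 3/109 + 8/109 → 11/109
merge 11/109 + 11/109 → 22/109
merge 11/109 + 19/109 → 30/109
merge 19/109 + 19/109 → 38/109
merge 19/109 + 22/109 → 41/109
merge 30/109 + 38/109 → 68/109
merge 41/109 + 68/109 → 1
L = 11/109 + 22/109 + 30/109 + 38/109 + 41/109 + 68/109 + 1 = 319/109 ≈ 2.927 bits/symbol.

2.927 bits/symbol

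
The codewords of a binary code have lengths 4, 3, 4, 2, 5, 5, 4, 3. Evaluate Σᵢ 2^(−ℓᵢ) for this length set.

With common denominator 2^5 = 32: Σ 2^(−ℓᵢ) = 2/32 + 4/32 + 2/32 + 8/32 + 1/32 + 1/32 + 2/32 + 4/32 = 24/32 = 0.75.

0.75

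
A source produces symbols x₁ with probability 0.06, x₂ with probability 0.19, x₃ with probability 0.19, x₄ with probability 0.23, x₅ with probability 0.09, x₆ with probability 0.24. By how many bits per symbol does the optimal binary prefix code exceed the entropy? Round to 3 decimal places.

0.042 bits

Entropy H = −Σ p log₂ p ≈ 2.4484 bits.
Huffman merges: 3/50+9/100→3/20; 3/20+19/100→17/50; 19/100+23/100→21/50; 6/25+17/50→29/50; 21/50+29/50→1. L = 249/100 ≈ 2.4900.
L − H = 2.4900 − 2.4484 = 0.042 bits.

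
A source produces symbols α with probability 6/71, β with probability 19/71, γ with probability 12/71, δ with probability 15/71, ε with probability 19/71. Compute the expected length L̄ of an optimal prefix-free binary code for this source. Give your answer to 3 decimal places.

Repeatedly combine the two least-probable nodes; the expected code length is the sum of the merged weights.
merge 6/71 + 12/71 → 18/71
merge 15/71 + 18/71 → 33/71
merge 19/71 + 19/71 → 38/71
merge 33/71 + 38/71 → 1
L = 18/71 + 33/71 + 38/71 + 1 = 160/71 ≈ 2.254 bits/symbol.

2.254 bits/symbol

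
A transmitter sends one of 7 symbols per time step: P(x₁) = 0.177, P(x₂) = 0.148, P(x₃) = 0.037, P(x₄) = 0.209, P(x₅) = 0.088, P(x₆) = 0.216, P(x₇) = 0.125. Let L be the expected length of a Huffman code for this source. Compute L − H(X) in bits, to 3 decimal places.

0.041 bits

Entropy H = −Σ p log₂ p ≈ 2.6592 bits.
Huffman merges: 37/1000+11/125→1/8; 1/8+1/8→1/4; 37/250+177/1000→13/40; 209/1000+27/125→17/40; 1/4+13/40→23/40; 17/40+23/40→1. L = 27/10 ≈ 2.7000.
L − H = 2.7000 − 2.6592 = 0.041 bits.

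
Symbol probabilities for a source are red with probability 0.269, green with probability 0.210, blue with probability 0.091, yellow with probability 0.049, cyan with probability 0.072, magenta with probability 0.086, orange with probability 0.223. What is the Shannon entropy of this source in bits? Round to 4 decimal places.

H = −Σ pᵢ log₂ pᵢ.
−0.269·log₂(0.269) = 0.5096
−0.210·log₂(0.210) = 0.4728
−0.091·log₂(0.091) = 0.3147
−0.049·log₂(0.049) = 0.2132
−0.072·log₂(0.072) = 0.2733
−0.086·log₂(0.086) = 0.3044
−0.223·log₂(0.223) = 0.4828
Sum ≈ 2.5707 → 2.5707 bits.

2.5707 bits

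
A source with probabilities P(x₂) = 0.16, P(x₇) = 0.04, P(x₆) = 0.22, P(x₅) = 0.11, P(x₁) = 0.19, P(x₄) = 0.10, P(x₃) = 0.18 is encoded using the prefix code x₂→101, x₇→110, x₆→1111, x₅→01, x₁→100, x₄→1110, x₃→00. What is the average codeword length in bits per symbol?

3.03 bits/symbol

L̄ = Σ pᵢ·ℓᵢ = 0.16·3 + 0.04·3 + 0.22·4 + 0.11·2 + 0.19·3 + 0.10·4 + 0.18·2 = 3.03 bits/symbol.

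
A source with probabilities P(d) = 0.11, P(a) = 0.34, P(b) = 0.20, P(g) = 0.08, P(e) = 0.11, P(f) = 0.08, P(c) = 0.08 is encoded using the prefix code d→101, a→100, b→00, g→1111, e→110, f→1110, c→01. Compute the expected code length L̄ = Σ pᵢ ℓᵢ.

2.88 bits/symbol

L̄ = Σ pᵢ·ℓᵢ = 0.11·3 + 0.34·3 + 0.20·2 + 0.08·4 + 0.11·3 + 0.08·4 + 0.08·2 = 2.88 bits/symbol.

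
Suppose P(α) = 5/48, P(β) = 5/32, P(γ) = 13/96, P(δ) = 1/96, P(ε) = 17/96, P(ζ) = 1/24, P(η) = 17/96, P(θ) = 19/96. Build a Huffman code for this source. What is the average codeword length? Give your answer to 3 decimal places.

2.833 bits/symbol

Repeatedly combine the two least-probable nodes; the expected code length is the sum of the merged weights.
merge 1/96 + 1/24 → 5/96
merge 5/96 + 5/48 → 5/32
merge 13/96 + 5/32 → 7/24
merge 5/32 + 17/96 → 1/3
merge 17/96 + 19/96 → 3/8
merge 7/24 + 1/3 → 5/8
merge 3/8 + 5/8 → 1
L = 5/96 + 5/32 + 7/24 + 1/3 + 3/8 + 5/8 + 1 = 17/6 ≈ 2.833 bits/symbol.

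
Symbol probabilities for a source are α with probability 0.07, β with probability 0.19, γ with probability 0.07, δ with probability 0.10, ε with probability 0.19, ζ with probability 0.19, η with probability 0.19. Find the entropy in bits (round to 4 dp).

H = −Σ pᵢ log₂ pᵢ.
−0.07·log₂(0.07) = 0.2686
−0.19·log₂(0.19) = 0.4552
−0.07·log₂(0.07) = 0.2686
−0.10·log₂(0.10) = 0.3322
−0.19·log₂(0.19) = 0.4552
−0.19·log₂(0.19) = 0.4552
−0.19·log₂(0.19) = 0.4552
Sum ≈ 2.6902 → 2.6902 bits.

2.6902 bits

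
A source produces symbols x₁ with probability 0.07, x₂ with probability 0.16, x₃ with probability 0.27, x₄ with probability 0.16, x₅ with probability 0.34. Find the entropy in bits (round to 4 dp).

2.1538 bits

H = −Σ pᵢ log₂ pᵢ.
−0.07·log₂(0.07) = 0.2686
−0.16·log₂(0.16) = 0.4230
−0.27·log₂(0.27) = 0.5100
−0.16·log₂(0.16) = 0.4230
−0.34·log₂(0.34) = 0.5292
Sum ≈ 2.1538 → 2.1538 bits.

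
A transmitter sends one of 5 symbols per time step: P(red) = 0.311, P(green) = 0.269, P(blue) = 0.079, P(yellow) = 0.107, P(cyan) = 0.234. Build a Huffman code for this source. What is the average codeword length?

2.186 bits/symbol

Repeatedly combine the two least-probable nodes; the expected code length is the sum of the merged weights.
merge 79/1000 + 107/1000 → 93/500
merge 93/500 + 117/500 → 21/50
merge 269/1000 + 311/1000 → 29/50
merge 21/50 + 29/50 → 1
L = 93/500 + 21/50 + 29/50 + 1 = 1093/500 = 2.186 bits/symbol.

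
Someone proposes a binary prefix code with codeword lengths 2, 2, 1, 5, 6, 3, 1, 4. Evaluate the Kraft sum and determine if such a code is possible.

1.734375; no

With common denominator 2^6 = 64: Σ 2^(−ℓᵢ) = 16/64 + 16/64 + 32/64 + 2/64 + 1/64 + 8/64 + 32/64 + 4/64 = 111/64 = 1.734375.
Kraft's inequality requires Σ ≤ 1; here Σ = 1.734375 > 1, so no such prefix code exists.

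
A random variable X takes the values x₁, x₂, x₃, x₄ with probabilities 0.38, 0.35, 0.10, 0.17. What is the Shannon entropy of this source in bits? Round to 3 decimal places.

1.827 bits

H = −Σ pᵢ log₂ pᵢ.
−0.38·log₂(0.38) = 0.5305
−0.35·log₂(0.35) = 0.5301
−0.10·log₂(0.10) = 0.3322
−0.17·log₂(0.17) = 0.4346
Sum ≈ 1.8273 → 1.827 bits.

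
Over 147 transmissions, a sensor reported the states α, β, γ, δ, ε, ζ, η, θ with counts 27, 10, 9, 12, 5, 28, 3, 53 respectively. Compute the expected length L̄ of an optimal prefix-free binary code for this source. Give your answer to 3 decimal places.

2.585 bits/symbol

Probabilities are the counts divided by 147.
Repeatedly combine the two least-probable nodes; the expected code length is the sum of the merged weights.
merge 1/49 + 5/147 → 8/147
merge 8/147 + 3/49 → 17/147
merge 10/147 + 4/49 → 22/147
merge 17/147 + 22/147 → 13/49
merge 9/49 + 4/21 → 55/147
merge 13/49 + 53/147 → 92/147
merge 55/147 + 92/147 → 1
L = 8/147 + 17/147 + 22/147 + 13/49 + 55/147 + 92/147 + 1 = 380/147 ≈ 2.585 bits/symbol.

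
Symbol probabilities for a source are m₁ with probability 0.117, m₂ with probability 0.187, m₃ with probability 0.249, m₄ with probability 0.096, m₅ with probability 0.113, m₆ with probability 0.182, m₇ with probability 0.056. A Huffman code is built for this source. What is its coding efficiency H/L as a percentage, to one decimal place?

98.5%

Entropy H = −Σ p log₂ p ≈ 2.6742 bits.
Huffman merges: 7/125+12/125→19/125; 113/1000+117/1000→23/100; 19/125+91/500→167/500; 187/1000+23/100→417/1000; 249/1000+167/500→583/1000; 417/1000+583/1000→1. L = 679/250 ≈ 2.7160.
Efficiency = H/L = 2.6742/2.7160 = 98.5%.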